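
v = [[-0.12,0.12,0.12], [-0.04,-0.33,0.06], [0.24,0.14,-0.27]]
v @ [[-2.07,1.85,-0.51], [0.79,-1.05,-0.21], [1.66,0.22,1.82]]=[[0.54, -0.32, 0.25],[-0.08, 0.29, 0.20],[-0.83, 0.24, -0.64]]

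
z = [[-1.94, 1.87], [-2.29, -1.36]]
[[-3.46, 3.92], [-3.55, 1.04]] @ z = [[-2.26, -11.8],[4.51, -8.05]]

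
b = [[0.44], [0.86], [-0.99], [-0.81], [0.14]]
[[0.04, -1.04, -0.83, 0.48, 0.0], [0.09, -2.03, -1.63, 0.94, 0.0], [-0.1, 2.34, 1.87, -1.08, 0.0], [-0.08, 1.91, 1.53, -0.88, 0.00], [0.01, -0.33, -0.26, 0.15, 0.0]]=b@[[0.10,-2.36,-1.89,1.09,0.00]]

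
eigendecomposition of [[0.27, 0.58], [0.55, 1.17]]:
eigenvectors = [[-0.91,-0.44], [0.42,-0.90]]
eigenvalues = [-0.0, 1.44]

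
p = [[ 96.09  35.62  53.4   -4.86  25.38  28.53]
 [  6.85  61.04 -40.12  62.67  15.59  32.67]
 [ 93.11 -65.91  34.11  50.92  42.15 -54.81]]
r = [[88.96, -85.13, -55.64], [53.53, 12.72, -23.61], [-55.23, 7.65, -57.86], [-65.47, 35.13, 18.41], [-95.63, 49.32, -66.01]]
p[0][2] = 53.4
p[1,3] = 62.67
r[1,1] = 12.72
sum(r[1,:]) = 42.64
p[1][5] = 32.67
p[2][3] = 50.92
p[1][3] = 62.67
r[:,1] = [-85.13, 12.72, 7.65, 35.13, 49.32]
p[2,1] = -65.91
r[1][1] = 12.72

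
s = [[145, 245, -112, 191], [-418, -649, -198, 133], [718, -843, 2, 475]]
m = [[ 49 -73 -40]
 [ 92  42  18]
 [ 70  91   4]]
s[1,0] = -418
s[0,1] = 245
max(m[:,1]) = 91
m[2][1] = 91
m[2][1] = 91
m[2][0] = 70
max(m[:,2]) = 18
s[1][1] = -649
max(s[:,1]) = 245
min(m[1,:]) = 18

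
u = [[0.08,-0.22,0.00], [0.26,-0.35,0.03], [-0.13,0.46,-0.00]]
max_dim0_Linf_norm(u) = 0.46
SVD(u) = [[-0.34, 0.16, 0.92], [-0.63, -0.77, -0.1], [0.7, -0.62, 0.37]] @ diag([0.6780881427268232, 0.12036355781535153, 0.0030140742058672784]) @ [[-0.42,  0.91,  -0.03],[-0.89,  -0.41,  -0.19],[0.19,  0.05,  -0.98]]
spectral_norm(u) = 0.68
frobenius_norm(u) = 0.69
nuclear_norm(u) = 0.80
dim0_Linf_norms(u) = [0.26, 0.46, 0.03]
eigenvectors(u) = [[0.36, 0.31, -0.28],[0.45, 0.17, -0.14],[-0.82, -0.93, 0.95]]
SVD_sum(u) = [[0.10, -0.21, 0.01], [0.18, -0.39, 0.01], [-0.20, 0.43, -0.01]] + [[-0.02, -0.01, -0.0], [0.08, 0.04, 0.02], [0.07, 0.03, 0.01]] + [[0.0, 0.0, -0.0], [-0.00, -0.00, 0.0], [0.0, 0.0, -0.00]]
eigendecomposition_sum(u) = [[0.33, -0.33, 0.05], [0.42, -0.41, 0.06], [-0.75, 0.75, -0.11]] + [[-0.62, 0.21, -0.15], [-0.34, 0.12, -0.08], [1.85, -0.63, 0.46]] + [[0.37, -0.10, 0.1],  [0.18, -0.05, 0.05],  [-1.23, 0.35, -0.35]]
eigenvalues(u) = [-0.2, -0.04, -0.03]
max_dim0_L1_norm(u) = 1.03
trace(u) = -0.27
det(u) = -0.00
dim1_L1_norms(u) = [0.3, 0.64, 0.59]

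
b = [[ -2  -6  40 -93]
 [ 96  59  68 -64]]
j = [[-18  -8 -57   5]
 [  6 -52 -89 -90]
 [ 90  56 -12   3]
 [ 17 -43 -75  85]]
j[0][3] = 5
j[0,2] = -57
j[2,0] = 90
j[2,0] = 90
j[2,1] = 56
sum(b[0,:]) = -61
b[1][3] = -64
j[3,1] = -43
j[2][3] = 3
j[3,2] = -75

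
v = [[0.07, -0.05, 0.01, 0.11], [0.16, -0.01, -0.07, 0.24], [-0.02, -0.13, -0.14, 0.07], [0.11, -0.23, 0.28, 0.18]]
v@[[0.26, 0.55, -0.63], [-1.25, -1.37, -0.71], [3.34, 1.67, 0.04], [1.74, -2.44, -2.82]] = [[0.31, -0.14, -0.32], [0.24, -0.6, -0.77], [-0.19, -0.24, -0.10], [1.56, 0.40, -0.40]]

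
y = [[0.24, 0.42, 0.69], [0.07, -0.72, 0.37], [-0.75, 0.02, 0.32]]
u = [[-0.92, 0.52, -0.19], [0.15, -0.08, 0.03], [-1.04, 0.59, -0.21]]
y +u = [[-0.68,0.94,0.50], [0.22,-0.8,0.4], [-1.79,0.61,0.11]]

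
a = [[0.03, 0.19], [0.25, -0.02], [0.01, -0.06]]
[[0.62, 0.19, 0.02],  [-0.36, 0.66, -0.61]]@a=[[0.07, 0.11], [0.15, -0.05]]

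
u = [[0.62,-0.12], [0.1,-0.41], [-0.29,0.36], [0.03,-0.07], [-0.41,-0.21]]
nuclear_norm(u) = 1.39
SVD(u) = [[-0.74, 0.21], [-0.29, -0.62], [0.48, 0.41], [-0.06, -0.1], [0.36, -0.63]] @ diag([0.837646806550437, 0.5540287244140457]) @ [[-0.93, 0.37], [0.37, 0.93]]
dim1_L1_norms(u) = [0.74, 0.51, 0.65, 0.1, 0.62]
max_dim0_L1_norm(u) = 1.45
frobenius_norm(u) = 1.00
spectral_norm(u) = 0.84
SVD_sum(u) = [[0.58, -0.23], [0.23, -0.09], [-0.37, 0.15], [0.05, -0.02], [-0.28, 0.11]] + [[0.04, 0.11], [-0.13, -0.32], [0.08, 0.21], [-0.02, -0.05], [-0.13, -0.32]]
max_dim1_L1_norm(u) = 0.74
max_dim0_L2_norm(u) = 0.8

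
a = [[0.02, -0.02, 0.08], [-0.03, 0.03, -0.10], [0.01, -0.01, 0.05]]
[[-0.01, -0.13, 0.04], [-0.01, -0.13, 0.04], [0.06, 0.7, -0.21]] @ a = [[0.00,-0.00,0.01], [0.00,-0.0,0.01], [-0.02,0.02,-0.08]]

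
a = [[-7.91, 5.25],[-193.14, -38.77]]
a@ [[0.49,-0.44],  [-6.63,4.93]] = [[-38.68, 29.36], [162.41, -106.15]]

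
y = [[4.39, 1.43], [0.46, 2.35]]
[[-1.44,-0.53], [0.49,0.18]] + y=[[2.95, 0.90], [0.95, 2.53]]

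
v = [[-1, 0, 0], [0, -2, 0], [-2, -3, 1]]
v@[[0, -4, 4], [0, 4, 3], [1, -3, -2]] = [[0, 4, -4], [0, -8, -6], [1, -7, -19]]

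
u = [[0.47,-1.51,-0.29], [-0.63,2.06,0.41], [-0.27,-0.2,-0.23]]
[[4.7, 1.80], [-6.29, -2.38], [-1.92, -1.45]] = u @ [[5.1, 4.10], [-2.38, -0.24], [4.45, 1.69]]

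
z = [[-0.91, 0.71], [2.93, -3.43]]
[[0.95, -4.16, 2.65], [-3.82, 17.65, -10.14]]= z@[[-0.52, 1.67, -1.80],[0.67, -3.72, 1.42]]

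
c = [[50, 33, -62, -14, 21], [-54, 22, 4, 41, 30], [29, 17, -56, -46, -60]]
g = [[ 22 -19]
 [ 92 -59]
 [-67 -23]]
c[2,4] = -60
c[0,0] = 50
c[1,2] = 4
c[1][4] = 30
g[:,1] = [-19, -59, -23]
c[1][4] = 30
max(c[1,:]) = 41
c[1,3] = 41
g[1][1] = -59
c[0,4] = 21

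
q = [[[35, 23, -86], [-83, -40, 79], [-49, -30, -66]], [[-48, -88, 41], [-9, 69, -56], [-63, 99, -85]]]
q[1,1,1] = 69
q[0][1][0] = -83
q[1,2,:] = [-63, 99, -85]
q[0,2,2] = -66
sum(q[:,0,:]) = -123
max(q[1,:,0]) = -9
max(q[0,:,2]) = 79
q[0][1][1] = -40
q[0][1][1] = -40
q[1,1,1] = 69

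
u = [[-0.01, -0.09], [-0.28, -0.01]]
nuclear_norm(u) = 0.37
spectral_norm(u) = 0.28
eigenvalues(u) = [0.15, -0.17]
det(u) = -0.03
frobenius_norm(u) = 0.29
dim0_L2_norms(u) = [0.28, 0.09]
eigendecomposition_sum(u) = [[0.07, -0.04], [-0.13, 0.07]] + [[-0.08, -0.05],[-0.15, -0.08]]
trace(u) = -0.02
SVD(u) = [[-0.05, -1.0],[-1.00, 0.05]] @ diag([0.280524865872714, 0.089475134127286]) @ [[1.0, 0.05], [-0.05, 1.00]]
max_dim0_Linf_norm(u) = 0.28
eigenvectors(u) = [[0.49, 0.49], [-0.87, 0.87]]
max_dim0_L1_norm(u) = 0.29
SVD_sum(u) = [[-0.01, -0.00],[-0.28, -0.01]] + [[0.00, -0.09], [-0.00, 0.0]]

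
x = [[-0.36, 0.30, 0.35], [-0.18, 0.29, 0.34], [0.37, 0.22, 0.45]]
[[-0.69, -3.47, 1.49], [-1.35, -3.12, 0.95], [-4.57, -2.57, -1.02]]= x @[[-3.96, 1.46, -2.94],  [2.32, -4.05, 2.97],  [-8.04, -4.94, -1.3]]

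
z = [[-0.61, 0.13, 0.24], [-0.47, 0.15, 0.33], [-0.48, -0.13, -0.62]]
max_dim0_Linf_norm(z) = 0.62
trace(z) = -1.08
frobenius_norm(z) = 1.20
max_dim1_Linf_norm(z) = 0.62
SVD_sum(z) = [[-0.63, 0.08, 0.06], [-0.51, 0.07, 0.04], [-0.40, 0.05, 0.03]] + [[0.02,0.05,0.18], [0.04,0.08,0.29], [-0.08,-0.18,-0.65]] + [[-0.00,-0.00,0.00], [0.0,0.00,-0.0], [0.00,0.0,-0.00]]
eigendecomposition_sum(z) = [[-0.30+0.19j,  0.06+0.03j,  0.12+0.17j], [-0.23+0.27j,  (0.07+0.01j),  0.16+0.13j], [-0.24-0.55j,  -0.06+0.10j,  (-0.31+0.16j)]] + [[-0.30-0.19j, 0.06-0.03j, 0.12-0.17j], [-0.23-0.27j, (0.07-0.01j), (0.16-0.13j)], [(-0.24+0.55j), -0.06-0.10j, -0.31-0.16j]] + [[-0.00+0.00j, -0j, 0.00-0.00j], [(-0.01+0j), 0.01-0.00j, -0j], [0.00-0.00j, -0.00+0.00j, -0.00+0.00j]]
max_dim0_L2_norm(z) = 0.91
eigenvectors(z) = [[(0.07+0.45j), 0.07-0.45j, -0.10+0.00j], [0.20+0.41j, (0.2-0.41j), -0.96+0.00j], [(-0.76+0j), -0.76-0.00j, 0.27+0.00j]]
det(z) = 0.00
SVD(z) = [[-0.70, -0.25, -0.67], [-0.56, -0.39, 0.73], [-0.44, 0.89, 0.13]] @ diag([0.9138586466675531, 0.7716409121453343, 0.005716346251291257]) @ [[0.99, -0.13, -0.09], [-0.12, -0.27, -0.96], [0.10, 0.96, -0.28]]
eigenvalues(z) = [(-0.54+0.36j), (-0.54-0.36j), (0.01+0j)]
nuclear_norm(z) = 1.69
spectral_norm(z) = 0.91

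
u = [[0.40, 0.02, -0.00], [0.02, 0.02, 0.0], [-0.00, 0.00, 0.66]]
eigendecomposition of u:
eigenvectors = [[1.00, -0.05, 0.0],  [0.05, 1.0, 0.0],  [0.00, 0.00, 1.00]]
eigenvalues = [0.4, 0.02, 0.66]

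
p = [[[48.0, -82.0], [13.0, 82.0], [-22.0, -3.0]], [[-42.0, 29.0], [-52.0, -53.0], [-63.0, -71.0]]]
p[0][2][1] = -3.0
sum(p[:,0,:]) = -47.0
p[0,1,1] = 82.0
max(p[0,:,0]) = 48.0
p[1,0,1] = 29.0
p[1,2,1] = -71.0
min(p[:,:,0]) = -63.0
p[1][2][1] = -71.0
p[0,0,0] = 48.0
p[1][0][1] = 29.0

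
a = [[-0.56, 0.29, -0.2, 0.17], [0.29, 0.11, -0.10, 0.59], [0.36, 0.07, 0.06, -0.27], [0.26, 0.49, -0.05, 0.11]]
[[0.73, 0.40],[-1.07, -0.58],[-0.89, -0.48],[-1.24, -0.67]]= a @ [[-2.66, -1.45], [-0.87, -0.47], [2.6, 1.42], [0.09, 0.05]]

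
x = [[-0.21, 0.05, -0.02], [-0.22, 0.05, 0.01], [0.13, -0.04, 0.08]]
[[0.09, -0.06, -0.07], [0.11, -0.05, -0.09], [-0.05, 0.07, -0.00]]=x @ [[-0.10, 0.13, 0.27],[1.60, -0.54, -0.49],[0.38, 0.37, -0.74]]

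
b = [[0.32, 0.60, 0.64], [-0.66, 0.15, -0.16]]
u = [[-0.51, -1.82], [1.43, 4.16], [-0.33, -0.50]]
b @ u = [[0.48, 1.59], [0.60, 1.91]]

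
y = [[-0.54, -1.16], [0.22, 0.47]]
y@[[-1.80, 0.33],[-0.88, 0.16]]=[[1.99, -0.36],[-0.81, 0.15]]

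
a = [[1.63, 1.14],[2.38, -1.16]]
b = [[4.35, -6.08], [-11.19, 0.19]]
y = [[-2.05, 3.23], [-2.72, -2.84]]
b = y @ a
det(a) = -4.60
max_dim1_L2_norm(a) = 2.65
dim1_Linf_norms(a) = [1.63, 2.38]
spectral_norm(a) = 2.91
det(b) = -67.21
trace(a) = 0.47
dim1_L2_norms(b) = [7.48, 11.19]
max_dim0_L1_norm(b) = 15.54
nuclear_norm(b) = 17.76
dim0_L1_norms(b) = [15.54, 6.27]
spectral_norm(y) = 4.32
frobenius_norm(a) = 3.31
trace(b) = 4.54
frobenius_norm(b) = 13.46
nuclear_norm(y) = 7.70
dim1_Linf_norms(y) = [3.23, 2.84]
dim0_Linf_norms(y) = [2.72, 3.23]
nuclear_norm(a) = 4.49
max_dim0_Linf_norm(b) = 11.19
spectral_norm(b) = 12.30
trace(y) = -4.89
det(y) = 14.61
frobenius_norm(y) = 5.49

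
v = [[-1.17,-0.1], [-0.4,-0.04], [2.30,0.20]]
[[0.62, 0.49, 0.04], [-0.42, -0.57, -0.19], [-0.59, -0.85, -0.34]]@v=[[-0.83, -0.07],[0.28, 0.03],[0.25, 0.02]]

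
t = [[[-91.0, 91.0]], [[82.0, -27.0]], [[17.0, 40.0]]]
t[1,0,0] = 82.0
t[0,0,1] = 91.0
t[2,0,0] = 17.0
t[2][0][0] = 17.0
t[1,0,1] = -27.0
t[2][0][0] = 17.0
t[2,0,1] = 40.0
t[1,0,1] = -27.0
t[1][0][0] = 82.0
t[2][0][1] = 40.0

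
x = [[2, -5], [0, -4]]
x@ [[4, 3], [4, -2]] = [[-12, 16], [-16, 8]]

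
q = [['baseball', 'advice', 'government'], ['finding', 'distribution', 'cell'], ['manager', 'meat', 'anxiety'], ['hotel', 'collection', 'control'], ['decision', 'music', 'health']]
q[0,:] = ['baseball', 'advice', 'government']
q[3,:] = ['hotel', 'collection', 'control']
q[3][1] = 'collection'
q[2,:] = ['manager', 'meat', 'anxiety']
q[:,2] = ['government', 'cell', 'anxiety', 'control', 'health']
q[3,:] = ['hotel', 'collection', 'control']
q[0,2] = 'government'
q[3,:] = ['hotel', 'collection', 'control']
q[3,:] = ['hotel', 'collection', 'control']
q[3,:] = ['hotel', 'collection', 'control']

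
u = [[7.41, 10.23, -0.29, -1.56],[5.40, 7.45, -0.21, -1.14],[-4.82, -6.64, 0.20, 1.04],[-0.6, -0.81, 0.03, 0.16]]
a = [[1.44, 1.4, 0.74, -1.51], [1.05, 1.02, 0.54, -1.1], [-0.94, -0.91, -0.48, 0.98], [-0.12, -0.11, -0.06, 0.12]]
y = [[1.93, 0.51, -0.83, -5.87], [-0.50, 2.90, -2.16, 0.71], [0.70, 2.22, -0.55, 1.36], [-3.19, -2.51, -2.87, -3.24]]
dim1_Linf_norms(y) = [5.87, 2.9, 2.22, 3.24]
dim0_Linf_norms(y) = [3.19, 2.9, 2.87, 5.87]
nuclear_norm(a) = 3.68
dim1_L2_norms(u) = [12.73, 9.27, 8.27, 1.02]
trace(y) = 1.04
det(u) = -0.00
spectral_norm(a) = 3.67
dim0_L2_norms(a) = [2.02, 1.96, 1.04, 2.11]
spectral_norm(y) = 7.37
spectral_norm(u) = 17.82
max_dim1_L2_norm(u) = 12.73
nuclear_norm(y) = 16.60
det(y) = 25.56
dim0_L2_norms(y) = [3.83, 4.46, 3.73, 6.88]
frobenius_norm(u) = 17.82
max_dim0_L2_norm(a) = 2.11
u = a @ y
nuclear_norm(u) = 17.87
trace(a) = 2.10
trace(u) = 15.22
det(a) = -0.00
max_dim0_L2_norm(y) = 6.88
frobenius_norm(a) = 3.67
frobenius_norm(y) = 9.78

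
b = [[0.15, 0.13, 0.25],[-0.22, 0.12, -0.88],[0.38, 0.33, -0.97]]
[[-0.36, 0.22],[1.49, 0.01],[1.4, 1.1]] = b @ [[-0.6, 1.59], [0.68, 0.5], [-1.45, -0.34]]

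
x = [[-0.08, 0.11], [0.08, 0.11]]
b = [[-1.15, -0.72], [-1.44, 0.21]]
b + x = [[-1.23, -0.61], [-1.36, 0.32]]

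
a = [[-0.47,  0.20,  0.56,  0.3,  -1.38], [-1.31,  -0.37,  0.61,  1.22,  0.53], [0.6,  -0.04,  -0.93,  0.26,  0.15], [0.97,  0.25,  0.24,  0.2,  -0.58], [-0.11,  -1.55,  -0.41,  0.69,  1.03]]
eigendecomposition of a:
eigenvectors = [[-0.51+0.00j, (-0.19+0.37j), -0.19-0.37j, (-0.28+0j), -0.46+0.00j], [-0.66+0.00j, 0.28-0.44j, (0.28+0.44j), -0.03+0.00j, -0.27+0.00j], [0.36+0.00j, 0.12+0.12j, 0.12-0.12j, (-0.85+0j), (-0.22+0j)], [0.18+0.00j, 0.14+0.35j, 0.14-0.35j, 0.29+0.00j, -0.79+0.00j], [-0.38+0.00j, (0.62+0j), 0.62-0.00j, (-0.34+0j), (0.21+0j)]]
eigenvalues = [(-1.74+0j), (0.45+1.36j), (0.45-1.36j), (-0.76+0j), (1.07+0j)]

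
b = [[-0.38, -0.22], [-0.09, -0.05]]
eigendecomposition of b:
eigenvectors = [[-0.97, 0.50], [-0.23, -0.87]]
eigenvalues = [-0.43, 0.0]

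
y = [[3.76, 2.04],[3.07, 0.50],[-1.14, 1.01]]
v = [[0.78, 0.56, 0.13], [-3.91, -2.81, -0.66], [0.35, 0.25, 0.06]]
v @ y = [[4.50, 2.00], [-22.58, -10.05], [2.02, 0.9]]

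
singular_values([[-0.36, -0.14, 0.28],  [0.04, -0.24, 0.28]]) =[0.54, 0.27]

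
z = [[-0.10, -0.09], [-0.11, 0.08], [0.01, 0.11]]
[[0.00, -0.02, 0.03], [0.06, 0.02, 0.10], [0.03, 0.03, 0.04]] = z@ [[-0.28, -0.03, -0.63], [0.31, 0.26, 0.38]]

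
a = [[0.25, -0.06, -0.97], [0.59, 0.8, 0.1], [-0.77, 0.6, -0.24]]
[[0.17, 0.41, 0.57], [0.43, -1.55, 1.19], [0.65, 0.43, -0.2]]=a @ [[-0.2, -1.14, 1.0], [0.72, -1.01, 0.80], [-0.27, -0.65, -0.38]]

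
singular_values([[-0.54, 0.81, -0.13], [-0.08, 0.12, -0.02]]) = [0.99, 0.0]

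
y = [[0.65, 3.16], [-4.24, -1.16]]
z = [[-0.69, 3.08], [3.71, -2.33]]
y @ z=[[11.28, -5.36], [-1.38, -10.36]]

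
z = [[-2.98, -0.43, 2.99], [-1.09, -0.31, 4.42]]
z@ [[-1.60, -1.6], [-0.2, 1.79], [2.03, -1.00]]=[[10.92, 1.01], [10.78, -3.23]]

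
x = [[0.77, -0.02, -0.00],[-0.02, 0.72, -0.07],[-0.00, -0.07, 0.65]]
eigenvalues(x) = [0.78, 0.75, 0.61]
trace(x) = 2.14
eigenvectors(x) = [[0.78, 0.63, 0.06], [-0.56, 0.64, 0.53], [0.29, -0.45, 0.85]]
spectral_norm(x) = 0.78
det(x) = 0.36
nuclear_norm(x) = 2.14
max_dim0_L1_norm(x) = 0.81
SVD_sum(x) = [[0.47, -0.34, 0.18], [-0.34, 0.24, -0.13], [0.18, -0.13, 0.07]] + [[0.29, 0.30, -0.21],[0.3, 0.31, -0.21],[-0.21, -0.21, 0.15]] + [[0.0, 0.02, 0.03], [0.02, 0.17, 0.27], [0.03, 0.27, 0.43]]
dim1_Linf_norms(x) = [0.77, 0.72, 0.65]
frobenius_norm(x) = 1.24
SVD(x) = [[-0.78, -0.63, 0.06], [0.56, -0.64, 0.53], [-0.29, 0.45, 0.85]] @ diag([0.7843489005344255, 0.7495954964003423, 0.6060556030652322]) @ [[-0.78, 0.56, -0.29], [-0.63, -0.64, 0.45], [0.06, 0.53, 0.85]]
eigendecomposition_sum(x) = [[0.47, -0.34, 0.18], [-0.34, 0.24, -0.13], [0.18, -0.13, 0.07]] + [[0.29,0.30,-0.21], [0.3,0.31,-0.21], [-0.21,-0.21,0.15]] + [[0.00, 0.02, 0.03], [0.02, 0.17, 0.27], [0.03, 0.27, 0.43]]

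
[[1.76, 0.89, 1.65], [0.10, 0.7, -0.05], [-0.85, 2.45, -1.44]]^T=[[1.76, 0.10, -0.85], [0.89, 0.7, 2.45], [1.65, -0.05, -1.44]]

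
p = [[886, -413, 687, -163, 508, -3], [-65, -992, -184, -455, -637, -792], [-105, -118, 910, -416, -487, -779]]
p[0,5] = -3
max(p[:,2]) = 910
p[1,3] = -455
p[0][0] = 886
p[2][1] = -118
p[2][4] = -487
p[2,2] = 910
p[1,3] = -455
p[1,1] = -992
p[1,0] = -65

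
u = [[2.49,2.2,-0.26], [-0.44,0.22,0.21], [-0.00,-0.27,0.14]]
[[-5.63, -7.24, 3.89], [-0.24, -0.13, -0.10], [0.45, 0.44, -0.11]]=u @ [[-0.62, -1.17, 0.95], [-1.91, -2.07, 0.78], [-0.45, -0.88, 0.72]]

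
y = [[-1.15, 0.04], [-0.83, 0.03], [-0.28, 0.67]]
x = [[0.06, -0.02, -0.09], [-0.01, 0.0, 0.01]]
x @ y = [[-0.03, -0.06], [0.01, 0.01]]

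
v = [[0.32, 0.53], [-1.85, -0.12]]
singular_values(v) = [1.89, 0.5]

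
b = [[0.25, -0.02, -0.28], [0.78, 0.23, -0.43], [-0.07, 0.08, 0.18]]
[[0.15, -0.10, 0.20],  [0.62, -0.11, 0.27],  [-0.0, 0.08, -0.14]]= b @ [[0.40, -0.14, 0.09], [0.86, 0.39, -0.27], [-0.25, 0.22, -0.61]]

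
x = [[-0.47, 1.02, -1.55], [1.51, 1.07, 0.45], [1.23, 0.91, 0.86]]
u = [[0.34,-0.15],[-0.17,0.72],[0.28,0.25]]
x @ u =[[-0.77, 0.42], [0.46, 0.66], [0.5, 0.69]]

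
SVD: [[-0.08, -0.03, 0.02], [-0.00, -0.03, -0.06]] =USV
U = [[-1.00, 0.09], [0.09, 1.00]]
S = [0.09, 0.07]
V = [[0.91, 0.31, -0.29], [-0.11, -0.49, -0.87]]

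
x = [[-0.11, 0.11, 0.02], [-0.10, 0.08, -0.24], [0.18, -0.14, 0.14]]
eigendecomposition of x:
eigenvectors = [[0.19,0.77,0.64], [0.76,-0.26,0.76], [-0.63,-0.58,-0.07]]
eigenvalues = [0.25, -0.16, 0.02]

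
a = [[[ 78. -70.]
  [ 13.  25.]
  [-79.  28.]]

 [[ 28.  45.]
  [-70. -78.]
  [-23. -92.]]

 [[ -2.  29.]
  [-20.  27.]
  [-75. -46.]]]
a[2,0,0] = -2.0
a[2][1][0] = -20.0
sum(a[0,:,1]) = -17.0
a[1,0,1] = 45.0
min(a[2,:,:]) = -75.0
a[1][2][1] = -92.0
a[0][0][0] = 78.0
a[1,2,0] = -23.0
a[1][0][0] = 28.0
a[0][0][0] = 78.0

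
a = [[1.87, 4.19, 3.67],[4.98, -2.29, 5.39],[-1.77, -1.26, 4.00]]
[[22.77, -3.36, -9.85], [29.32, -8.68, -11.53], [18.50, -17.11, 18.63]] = a@ [[0.65, 2.03, -5.11], [0.66, 0.98, -1.7], [5.12, -3.07, 1.86]]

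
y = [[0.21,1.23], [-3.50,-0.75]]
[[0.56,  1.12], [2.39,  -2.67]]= y@[[-0.81, 0.59],[0.59, 0.81]]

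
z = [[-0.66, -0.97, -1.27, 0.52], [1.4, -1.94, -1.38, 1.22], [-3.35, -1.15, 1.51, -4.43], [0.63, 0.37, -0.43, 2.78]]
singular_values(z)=[6.71, 2.76, 1.46, 0.67]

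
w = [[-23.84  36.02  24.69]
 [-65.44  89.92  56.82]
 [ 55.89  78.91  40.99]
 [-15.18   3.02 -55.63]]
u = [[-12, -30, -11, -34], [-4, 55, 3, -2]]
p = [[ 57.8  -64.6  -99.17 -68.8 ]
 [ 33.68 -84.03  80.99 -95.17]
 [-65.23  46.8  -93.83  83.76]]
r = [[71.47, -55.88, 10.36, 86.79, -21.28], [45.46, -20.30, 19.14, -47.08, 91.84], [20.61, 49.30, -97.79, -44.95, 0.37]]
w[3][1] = 3.02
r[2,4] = 0.37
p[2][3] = 83.76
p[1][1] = -84.03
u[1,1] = 55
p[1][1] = -84.03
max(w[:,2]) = 56.82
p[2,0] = -65.23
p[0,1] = -64.6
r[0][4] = -21.28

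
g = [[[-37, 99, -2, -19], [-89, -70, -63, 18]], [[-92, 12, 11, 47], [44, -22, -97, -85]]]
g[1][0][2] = 11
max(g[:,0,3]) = 47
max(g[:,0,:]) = 99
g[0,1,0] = -89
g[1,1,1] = -22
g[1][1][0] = 44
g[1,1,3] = -85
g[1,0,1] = 12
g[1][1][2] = -97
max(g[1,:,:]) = 47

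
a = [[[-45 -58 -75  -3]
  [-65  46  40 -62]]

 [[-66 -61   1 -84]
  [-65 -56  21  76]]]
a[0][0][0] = -45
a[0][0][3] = -3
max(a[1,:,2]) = 21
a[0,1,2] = 40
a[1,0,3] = -84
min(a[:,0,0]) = -66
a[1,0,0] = -66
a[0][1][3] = -62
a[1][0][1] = -61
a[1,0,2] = 1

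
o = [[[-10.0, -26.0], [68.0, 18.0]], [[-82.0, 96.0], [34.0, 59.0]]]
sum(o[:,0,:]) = -22.0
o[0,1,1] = 18.0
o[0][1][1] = 18.0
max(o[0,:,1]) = 18.0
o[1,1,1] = 59.0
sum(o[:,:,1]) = 147.0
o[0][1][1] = 18.0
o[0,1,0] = 68.0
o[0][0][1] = -26.0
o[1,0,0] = -82.0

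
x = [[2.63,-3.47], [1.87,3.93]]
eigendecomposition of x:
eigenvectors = [[0.81+0.00j,0.81-0.00j],  [(-0.15-0.57j),-0.15+0.57j]]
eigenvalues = [(3.28+2.46j), (3.28-2.46j)]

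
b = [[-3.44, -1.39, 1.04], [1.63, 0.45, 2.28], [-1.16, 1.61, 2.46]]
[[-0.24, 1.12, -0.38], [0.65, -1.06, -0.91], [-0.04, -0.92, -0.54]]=b@[[0.19, -0.23, -0.08], [-0.16, -0.40, 0.19], [0.18, -0.22, -0.38]]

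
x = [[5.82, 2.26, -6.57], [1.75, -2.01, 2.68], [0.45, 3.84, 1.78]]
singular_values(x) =[9.18, 4.34, 3.39]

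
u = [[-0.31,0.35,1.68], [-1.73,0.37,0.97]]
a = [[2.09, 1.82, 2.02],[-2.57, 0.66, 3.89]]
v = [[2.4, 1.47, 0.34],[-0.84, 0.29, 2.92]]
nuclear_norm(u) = 3.53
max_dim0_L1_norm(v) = 3.26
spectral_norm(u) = 2.43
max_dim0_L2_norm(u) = 1.94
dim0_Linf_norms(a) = [2.57, 1.82, 3.89]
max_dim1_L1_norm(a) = 7.12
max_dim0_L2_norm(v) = 2.94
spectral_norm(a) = 4.83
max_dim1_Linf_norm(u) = 1.73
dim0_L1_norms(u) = [2.04, 0.72, 2.65]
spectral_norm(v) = 3.09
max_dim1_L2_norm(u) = 2.02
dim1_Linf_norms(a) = [2.09, 3.89]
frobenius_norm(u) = 2.67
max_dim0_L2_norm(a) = 4.38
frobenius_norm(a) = 5.83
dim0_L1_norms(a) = [4.66, 2.48, 5.91]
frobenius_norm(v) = 4.17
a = u + v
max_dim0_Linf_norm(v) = 2.92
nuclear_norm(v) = 5.88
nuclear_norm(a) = 8.09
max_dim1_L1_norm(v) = 4.21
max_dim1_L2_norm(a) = 4.71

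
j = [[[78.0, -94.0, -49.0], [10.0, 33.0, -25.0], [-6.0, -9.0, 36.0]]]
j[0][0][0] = 78.0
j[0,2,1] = -9.0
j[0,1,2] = -25.0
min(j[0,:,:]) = -94.0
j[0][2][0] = -6.0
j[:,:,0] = [[78.0, 10.0, -6.0]]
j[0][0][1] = -94.0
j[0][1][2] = -25.0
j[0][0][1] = -94.0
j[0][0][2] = -49.0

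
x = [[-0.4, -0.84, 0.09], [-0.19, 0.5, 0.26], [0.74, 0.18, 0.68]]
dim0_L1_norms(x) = [1.33, 1.52, 1.03]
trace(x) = 0.78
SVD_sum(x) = [[-0.47, -0.52, -0.32], [0.20, 0.22, 0.14], [0.52, 0.58, 0.36]] + [[0.21, -0.35, 0.26], [-0.13, 0.22, -0.16], [0.24, -0.4, 0.3]] + [[-0.14, 0.03, 0.15], [-0.26, 0.06, 0.29], [-0.02, 0.01, 0.03]]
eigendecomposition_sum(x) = [[(-0.52+0j), -0.38-0.00j, 0.11-0.00j], [-0.15+0.00j, (-0.11-0j), (0.03-0j)], [0.30-0.00j, (0.22+0j), (-0.06+0j)]] + [[(0.06+0.12j), (-0.23-0.01j), -0.01+0.20j], [(-0.02-0.19j), (0.3+0.13j), 0.11-0.27j], [0.22-0.11j, -0.02+0.42j, 0.37+0.02j]] + [[0.06-0.12j, -0.23+0.01j, (-0.01-0.2j)], [-0.02+0.19j, 0.30-0.13j, 0.11+0.27j], [(0.22+0.11j), (-0.02-0.42j), 0.37-0.02j]]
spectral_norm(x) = 1.20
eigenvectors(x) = [[(0.84+0j), (0.01+0.39j), 0.01-0.39j], [(0.24+0j), (0.19-0.53j), 0.19+0.53j], [-0.49+0.00j, (0.73+0j), (0.73-0j)]]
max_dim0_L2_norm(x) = 0.99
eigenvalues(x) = [(-0.69+0j), (0.74+0.27j), (0.74-0.27j)]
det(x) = -0.42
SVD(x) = [[-0.64, 0.61, 0.46], [0.27, -0.38, 0.88], [0.71, 0.69, 0.08]] @ diag([1.1993269722389501, 0.7966619751784509, 0.44355891487481314]) @ [[0.61,0.67,0.42],[0.43,-0.73,0.54],[-0.66,0.15,0.73]]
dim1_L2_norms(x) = [0.93, 0.59, 1.02]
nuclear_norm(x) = 2.44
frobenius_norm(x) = 1.51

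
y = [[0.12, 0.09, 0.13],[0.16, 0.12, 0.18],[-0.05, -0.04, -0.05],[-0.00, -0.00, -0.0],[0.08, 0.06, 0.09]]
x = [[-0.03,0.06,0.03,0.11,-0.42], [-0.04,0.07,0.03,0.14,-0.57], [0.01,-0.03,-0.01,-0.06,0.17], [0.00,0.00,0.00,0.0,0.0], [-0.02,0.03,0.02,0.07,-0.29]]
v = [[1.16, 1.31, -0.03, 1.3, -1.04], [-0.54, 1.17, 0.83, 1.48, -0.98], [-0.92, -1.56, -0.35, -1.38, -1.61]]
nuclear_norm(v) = 7.08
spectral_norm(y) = 0.37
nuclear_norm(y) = 0.38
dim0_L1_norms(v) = [2.62, 4.04, 1.21, 4.16, 3.63]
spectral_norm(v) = 3.54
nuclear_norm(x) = 0.85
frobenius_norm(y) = 0.37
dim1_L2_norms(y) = [0.2, 0.27, 0.08, 0.0, 0.13]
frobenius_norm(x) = 0.82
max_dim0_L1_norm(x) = 1.45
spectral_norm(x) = 0.82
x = y @ v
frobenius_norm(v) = 4.39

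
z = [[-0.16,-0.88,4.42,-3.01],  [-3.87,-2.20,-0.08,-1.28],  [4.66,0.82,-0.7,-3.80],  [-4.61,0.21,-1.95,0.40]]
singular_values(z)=[8.15, 5.72, 3.51, 1.39]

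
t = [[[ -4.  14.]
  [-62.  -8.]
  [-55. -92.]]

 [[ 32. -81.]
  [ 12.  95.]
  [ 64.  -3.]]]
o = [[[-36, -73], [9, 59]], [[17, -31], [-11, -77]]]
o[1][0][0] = 17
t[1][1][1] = 95.0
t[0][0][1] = 14.0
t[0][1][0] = -62.0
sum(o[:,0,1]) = -104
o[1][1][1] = -77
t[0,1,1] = -8.0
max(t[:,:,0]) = 64.0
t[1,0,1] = -81.0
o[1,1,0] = -11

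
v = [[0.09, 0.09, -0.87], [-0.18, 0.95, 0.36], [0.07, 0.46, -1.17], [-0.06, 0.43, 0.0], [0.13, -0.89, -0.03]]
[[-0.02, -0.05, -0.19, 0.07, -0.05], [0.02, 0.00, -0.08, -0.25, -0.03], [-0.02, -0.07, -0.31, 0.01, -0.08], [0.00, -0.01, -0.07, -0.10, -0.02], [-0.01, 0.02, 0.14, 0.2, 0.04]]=v @ [[0.06, 0.14, -0.07, 0.16, 0.19], [0.02, 0.0, -0.17, -0.20, -0.02], [0.03, 0.07, 0.19, -0.08, 0.07]]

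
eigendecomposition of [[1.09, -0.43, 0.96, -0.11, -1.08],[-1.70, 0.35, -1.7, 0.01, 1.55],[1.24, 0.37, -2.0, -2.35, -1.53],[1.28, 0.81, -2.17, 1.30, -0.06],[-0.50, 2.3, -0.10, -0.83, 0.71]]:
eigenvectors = [[-0.18, 0.28, 0.57, 0.45, 0.04], [0.40, -0.6, -0.21, -0.63, -0.04], [0.8, -0.38, 0.07, 0.29, 0.35], [0.39, -0.24, -0.28, -0.23, -0.86], [-0.17, 0.59, 0.75, -0.51, 0.38]]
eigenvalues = [-2.92, -1.45, -0.0, 3.63, 2.2]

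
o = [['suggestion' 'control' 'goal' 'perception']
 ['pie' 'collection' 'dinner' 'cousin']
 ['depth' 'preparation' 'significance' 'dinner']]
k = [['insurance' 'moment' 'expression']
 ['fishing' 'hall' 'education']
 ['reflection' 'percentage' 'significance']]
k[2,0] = 'reflection'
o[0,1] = 'control'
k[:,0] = ['insurance', 'fishing', 'reflection']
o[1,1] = 'collection'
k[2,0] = 'reflection'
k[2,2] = 'significance'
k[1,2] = 'education'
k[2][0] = 'reflection'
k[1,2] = 'education'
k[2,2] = 'significance'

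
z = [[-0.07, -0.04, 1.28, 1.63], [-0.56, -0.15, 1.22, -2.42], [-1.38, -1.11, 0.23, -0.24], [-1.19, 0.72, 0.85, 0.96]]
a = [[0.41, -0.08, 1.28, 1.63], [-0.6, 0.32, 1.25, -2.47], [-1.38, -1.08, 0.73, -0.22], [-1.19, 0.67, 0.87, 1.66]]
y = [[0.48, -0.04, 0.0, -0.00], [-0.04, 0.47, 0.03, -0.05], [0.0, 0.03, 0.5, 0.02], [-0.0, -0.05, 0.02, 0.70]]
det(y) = 0.08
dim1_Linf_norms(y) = [0.48, 0.47, 0.5, 0.7]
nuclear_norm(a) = 8.60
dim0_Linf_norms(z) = [1.38, 1.11, 1.28, 2.42]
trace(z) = 0.97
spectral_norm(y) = 0.71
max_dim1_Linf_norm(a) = 2.47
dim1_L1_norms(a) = [3.4, 4.64, 3.41, 4.39]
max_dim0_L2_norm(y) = 0.7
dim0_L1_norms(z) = [3.2, 2.02, 3.58, 5.25]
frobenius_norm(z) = 4.34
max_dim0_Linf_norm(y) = 0.7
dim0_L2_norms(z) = [1.91, 1.33, 1.98, 3.08]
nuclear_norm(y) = 2.15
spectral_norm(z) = 3.12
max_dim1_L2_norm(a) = 2.85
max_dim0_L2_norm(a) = 3.4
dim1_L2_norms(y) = [0.48, 0.48, 0.5, 0.7]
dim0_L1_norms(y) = [0.52, 0.59, 0.55, 0.77]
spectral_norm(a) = 3.41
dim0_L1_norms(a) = [3.58, 2.15, 4.13, 5.98]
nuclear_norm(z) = 8.03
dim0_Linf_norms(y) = [0.48, 0.47, 0.5, 0.7]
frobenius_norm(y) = 1.10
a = z + y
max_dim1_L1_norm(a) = 4.64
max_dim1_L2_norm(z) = 2.77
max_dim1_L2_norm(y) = 0.7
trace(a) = 3.12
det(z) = 11.21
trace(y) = 2.15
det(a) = 14.96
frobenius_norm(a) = 4.65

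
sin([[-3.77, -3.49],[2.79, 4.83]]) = [[-0.73, -0.19], [0.15, -0.27]]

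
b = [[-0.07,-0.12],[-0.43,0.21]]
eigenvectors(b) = [[-0.69, 0.28], [-0.73, -0.96]]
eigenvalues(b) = [-0.2, 0.34]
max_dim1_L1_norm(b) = 0.64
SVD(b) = [[-0.02, -1.0], [-1.00, 0.02]] @ diag([0.478658996001139, 0.13851196896723997]) @ [[0.90, -0.43], [0.43, 0.9]]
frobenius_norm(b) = 0.50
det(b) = -0.07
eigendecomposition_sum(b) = [[-0.15, -0.04], [-0.16, -0.05]] + [[0.08, -0.08],[-0.27, 0.26]]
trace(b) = 0.14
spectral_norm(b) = 0.48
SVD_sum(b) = [[-0.01, 0.0], [-0.43, 0.21]] + [[-0.06, -0.12], [0.00, 0.00]]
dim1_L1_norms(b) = [0.19, 0.64]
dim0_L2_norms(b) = [0.44, 0.24]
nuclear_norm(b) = 0.62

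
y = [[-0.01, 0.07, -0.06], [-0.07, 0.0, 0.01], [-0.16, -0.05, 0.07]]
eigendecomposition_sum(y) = [[0.03, 0.04, -0.04], [-0.03, -0.03, 0.03], [-0.09, -0.11, 0.11]] + [[-0.04, 0.04, -0.02], [-0.05, 0.04, -0.03], [-0.08, 0.07, -0.05]] + [[0.0, -0.0, 0.0], [0.00, -0.01, 0.0], [0.0, -0.01, 0.0]]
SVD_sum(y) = [[0.03, 0.01, -0.01], [-0.06, -0.02, 0.03], [-0.16, -0.06, 0.07]] + [[-0.04, 0.06, -0.05],  [-0.01, 0.02, -0.02],  [-0.00, 0.0, -0.0]] + [[0.00, 0.0, 0.00],[-0.00, -0.0, -0.00],[0.00, 0.0, 0.0]]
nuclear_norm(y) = 0.29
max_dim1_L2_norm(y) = 0.18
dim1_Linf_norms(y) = [0.07, 0.07, 0.16]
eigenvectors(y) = [[-0.30, 0.41, -0.14],[0.28, 0.47, -0.65],[0.91, 0.78, -0.75]]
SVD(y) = [[0.19,0.94,0.27], [-0.33,0.32,-0.89], [-0.93,0.08,0.37]] @ diag([0.19612070927107403, 0.09019894304032779, 0.0009044719003648134]) @ [[0.86,0.30,-0.40], [-0.49,0.69,-0.53], [0.12,0.66,0.74]]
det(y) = 0.00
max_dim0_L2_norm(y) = 0.17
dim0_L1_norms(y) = [0.24, 0.12, 0.14]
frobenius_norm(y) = 0.22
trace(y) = 0.06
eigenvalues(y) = [0.11, -0.04, -0.0]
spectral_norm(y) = 0.20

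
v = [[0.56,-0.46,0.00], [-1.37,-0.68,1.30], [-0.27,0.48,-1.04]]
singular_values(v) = [2.14, 1.1, 0.37]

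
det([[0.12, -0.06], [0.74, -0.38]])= -0.001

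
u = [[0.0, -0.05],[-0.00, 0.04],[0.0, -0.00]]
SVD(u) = [[-0.78, -0.62], [0.62, -0.78], [0.00, 0.00]] @ diag([0.06403124237432849, 0.0]) @ [[0.00, 1.0], [-1.00, -0.00]]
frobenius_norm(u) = 0.06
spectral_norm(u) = 0.06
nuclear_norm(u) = 0.06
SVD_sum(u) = [[0.00, -0.05], [0.0, 0.04], [0.0, 0.00]] + [[0.0, 0.0], [0.00, 0.00], [0.0, 0.00]]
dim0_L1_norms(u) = [0.0, 0.09]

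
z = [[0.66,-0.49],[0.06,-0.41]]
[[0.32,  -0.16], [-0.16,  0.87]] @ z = [[0.20, -0.09], [-0.05, -0.28]]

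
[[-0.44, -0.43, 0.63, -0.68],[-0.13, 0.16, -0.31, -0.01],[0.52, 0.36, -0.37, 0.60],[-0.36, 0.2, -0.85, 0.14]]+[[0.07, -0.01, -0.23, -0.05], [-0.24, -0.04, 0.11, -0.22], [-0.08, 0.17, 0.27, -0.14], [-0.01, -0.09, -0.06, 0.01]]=[[-0.37, -0.44, 0.40, -0.73], [-0.37, 0.12, -0.20, -0.23], [0.44, 0.53, -0.10, 0.46], [-0.37, 0.11, -0.91, 0.15]]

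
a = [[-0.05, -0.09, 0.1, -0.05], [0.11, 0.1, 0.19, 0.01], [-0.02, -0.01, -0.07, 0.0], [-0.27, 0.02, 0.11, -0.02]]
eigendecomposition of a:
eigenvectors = [[0.27+0.16j,(0.27-0.16j),(0.25-0.03j),(0.25+0.03j)],[(0.17-0.34j),0.17+0.34j,-0.30-0.02j,-0.30+0.02j],[(-0.04+0.02j),-0.04-0.02j,0.10+0.02j,0.10-0.02j],[-0.87+0.00j,(-0.87-0j),(0.92+0j),0.92-0.00j]]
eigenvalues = [(0.07+0.05j), (0.07-0.05j), (-0.09+0.01j), (-0.09-0.01j)]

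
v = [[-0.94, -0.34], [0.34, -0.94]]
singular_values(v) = [1.0, 1.0]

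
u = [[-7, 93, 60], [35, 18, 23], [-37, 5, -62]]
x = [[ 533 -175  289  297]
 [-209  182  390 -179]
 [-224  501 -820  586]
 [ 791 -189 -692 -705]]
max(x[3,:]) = 791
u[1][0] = 35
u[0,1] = 93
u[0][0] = -7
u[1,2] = 23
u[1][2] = 23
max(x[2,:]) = 586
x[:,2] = [289, 390, -820, -692]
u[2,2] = -62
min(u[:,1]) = 5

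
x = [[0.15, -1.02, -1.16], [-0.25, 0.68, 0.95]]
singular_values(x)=[1.95, 0.14]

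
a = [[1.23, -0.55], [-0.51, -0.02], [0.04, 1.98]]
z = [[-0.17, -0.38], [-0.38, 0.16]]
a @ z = [[-0.0, -0.56], [0.09, 0.19], [-0.76, 0.3]]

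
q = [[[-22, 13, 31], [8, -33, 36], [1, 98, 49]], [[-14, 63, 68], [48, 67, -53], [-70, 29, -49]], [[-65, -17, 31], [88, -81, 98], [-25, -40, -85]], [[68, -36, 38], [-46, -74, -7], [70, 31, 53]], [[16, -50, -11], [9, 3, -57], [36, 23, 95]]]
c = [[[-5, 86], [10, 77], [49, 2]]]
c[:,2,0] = [49]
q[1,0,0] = -14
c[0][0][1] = 86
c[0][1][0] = 10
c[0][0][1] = 86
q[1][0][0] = -14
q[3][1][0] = -46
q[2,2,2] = -85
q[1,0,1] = 63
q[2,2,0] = -25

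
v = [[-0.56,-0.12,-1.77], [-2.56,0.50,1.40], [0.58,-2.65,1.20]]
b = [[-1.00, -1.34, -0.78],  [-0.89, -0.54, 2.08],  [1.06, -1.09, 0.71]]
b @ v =[[3.54, 1.52, -1.04], [3.09, -5.68, 3.32], [2.61, -2.55, -2.55]]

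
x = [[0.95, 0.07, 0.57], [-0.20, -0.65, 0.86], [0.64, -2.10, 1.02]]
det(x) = 1.615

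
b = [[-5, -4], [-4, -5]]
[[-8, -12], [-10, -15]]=b@[[0, 0], [2, 3]]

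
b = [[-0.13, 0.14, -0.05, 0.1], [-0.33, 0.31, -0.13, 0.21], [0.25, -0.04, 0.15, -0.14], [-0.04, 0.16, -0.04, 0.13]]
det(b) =-0.000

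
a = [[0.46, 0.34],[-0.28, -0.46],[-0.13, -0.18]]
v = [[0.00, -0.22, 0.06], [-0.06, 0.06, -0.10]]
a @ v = [[-0.02, -0.08, -0.01], [0.03, 0.03, 0.03], [0.01, 0.02, 0.01]]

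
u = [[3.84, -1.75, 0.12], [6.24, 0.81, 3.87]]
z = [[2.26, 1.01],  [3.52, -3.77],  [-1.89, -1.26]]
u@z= [[2.29,10.32], [9.64,-1.63]]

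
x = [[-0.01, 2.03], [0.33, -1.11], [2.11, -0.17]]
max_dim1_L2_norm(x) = 2.12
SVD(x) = [[0.73,  -0.50], [-0.47,  0.14], [-0.51,  -0.85]] @ diag([2.412949083128935, 2.0299450047297416]) @ [[-0.51, 0.86], [-0.86, -0.51]]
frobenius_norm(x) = 3.15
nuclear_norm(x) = 4.44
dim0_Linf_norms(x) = [2.11, 2.03]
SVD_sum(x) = [[-0.89, 1.51],  [0.57, -0.97],  [0.62, -1.05]] + [[0.88, 0.52], [-0.24, -0.14], [1.49, 0.88]]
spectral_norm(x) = 2.41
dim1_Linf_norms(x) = [2.03, 1.11, 2.11]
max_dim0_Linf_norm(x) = 2.11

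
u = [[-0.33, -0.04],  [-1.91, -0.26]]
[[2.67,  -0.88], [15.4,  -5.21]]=u@[[-8.29, 2.2], [1.66, 3.86]]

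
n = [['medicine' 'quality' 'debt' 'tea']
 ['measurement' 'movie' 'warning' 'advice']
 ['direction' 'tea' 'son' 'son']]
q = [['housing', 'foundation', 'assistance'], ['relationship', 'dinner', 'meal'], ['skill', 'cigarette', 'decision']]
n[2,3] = 'son'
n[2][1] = 'tea'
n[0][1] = 'quality'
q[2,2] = 'decision'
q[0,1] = 'foundation'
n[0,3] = 'tea'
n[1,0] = 'measurement'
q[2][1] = 'cigarette'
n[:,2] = ['debt', 'warning', 'son']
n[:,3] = ['tea', 'advice', 'son']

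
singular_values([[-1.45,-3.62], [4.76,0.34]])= [5.29, 3.17]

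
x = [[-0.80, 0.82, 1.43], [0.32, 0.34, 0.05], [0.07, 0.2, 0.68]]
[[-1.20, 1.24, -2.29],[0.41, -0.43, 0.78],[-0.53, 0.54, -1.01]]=x@[[0.48, -0.50, 0.92], [0.92, -0.95, 1.75], [-1.1, 1.13, -2.09]]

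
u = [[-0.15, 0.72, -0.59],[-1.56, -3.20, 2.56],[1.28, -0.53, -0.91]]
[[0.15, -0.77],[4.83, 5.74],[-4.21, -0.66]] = u @ [[-2.49,-1.04],  [0.41,-1.28],  [0.88,0.01]]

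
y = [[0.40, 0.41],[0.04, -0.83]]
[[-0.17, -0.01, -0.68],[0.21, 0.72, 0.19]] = y @ [[-0.15, 0.83, -1.39], [-0.26, -0.83, -0.3]]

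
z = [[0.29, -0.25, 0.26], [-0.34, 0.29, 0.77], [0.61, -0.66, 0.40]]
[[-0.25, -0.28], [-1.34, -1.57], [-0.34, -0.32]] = z @ [[0.79, 0.54], [0.33, -0.09], [-1.52, -1.77]]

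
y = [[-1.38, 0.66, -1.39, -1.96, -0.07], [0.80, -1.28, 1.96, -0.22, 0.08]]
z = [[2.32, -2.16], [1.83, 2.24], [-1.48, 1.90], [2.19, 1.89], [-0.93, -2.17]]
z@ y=[[-4.93, 4.3, -7.46, -4.07, -0.34], [-0.73, -1.66, 1.85, -4.08, 0.05], [3.56, -3.41, 5.78, 2.48, 0.26], [-1.51, -0.97, 0.66, -4.71, -0.0], [-0.45, 2.16, -2.96, 2.30, -0.11]]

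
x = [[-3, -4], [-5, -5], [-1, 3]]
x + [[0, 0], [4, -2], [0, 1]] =[[-3, -4], [-1, -7], [-1, 4]]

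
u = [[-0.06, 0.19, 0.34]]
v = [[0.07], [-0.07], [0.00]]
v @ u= [[-0.0, 0.01, 0.02], [0.0, -0.01, -0.02], [0.00, 0.00, 0.0]]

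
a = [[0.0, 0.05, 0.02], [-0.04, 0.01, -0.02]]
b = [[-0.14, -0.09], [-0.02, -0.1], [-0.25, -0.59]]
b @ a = [[0.00, -0.01, -0.0], [0.0, -0.0, 0.0], [0.02, -0.02, 0.01]]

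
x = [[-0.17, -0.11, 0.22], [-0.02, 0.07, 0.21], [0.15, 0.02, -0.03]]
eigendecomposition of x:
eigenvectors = [[0.85+0.00j,0.19-0.32j,(0.19+0.32j)], [0.28+0.00j,(-0.86+0j),-0.86-0.00j], [-0.45+0.00j,-0.09-0.33j,(-0.09+0.33j)]]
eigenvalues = [(-0.32+0j), (0.1+0.07j), (0.1-0.07j)]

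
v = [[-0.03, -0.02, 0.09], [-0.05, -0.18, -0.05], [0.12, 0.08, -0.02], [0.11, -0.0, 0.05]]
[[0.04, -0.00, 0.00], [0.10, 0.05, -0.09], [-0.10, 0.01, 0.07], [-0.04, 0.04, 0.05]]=v @ [[-0.45, 0.32, 0.39],[-0.47, -0.35, 0.32],[0.24, -0.0, 0.24]]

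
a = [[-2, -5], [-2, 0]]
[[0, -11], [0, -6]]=a@ [[0, 3], [0, 1]]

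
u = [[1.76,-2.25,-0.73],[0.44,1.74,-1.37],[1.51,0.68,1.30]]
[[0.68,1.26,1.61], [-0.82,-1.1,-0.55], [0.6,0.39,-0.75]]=u @ [[0.21, 0.23, 0.04], [-0.25, -0.47, -0.58], [0.35, 0.28, -0.32]]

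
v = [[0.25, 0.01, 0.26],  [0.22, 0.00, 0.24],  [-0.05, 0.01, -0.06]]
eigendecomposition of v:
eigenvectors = [[0.76, -0.43, -0.64], [0.64, -0.76, 0.48], [-0.11, 0.49, 0.59]]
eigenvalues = [0.22, -0.03, 0.0]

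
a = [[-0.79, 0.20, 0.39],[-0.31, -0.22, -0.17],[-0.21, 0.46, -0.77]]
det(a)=-0.310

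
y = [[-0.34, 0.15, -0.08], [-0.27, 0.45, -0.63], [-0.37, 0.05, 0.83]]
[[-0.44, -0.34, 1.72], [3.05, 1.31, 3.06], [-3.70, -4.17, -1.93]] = y @ [[4.35, 0.74, -5.14], [5.40, -2.98, -2.53], [-2.85, -4.52, -4.46]]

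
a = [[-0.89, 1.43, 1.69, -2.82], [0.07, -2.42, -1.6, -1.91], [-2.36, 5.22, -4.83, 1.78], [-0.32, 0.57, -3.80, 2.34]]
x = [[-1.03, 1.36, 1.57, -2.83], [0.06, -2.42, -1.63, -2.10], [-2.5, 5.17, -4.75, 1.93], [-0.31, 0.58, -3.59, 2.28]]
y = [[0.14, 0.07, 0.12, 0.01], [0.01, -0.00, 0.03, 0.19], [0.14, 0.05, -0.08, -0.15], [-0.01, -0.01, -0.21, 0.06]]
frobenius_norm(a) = 10.27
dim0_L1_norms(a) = [3.64, 9.64, 11.92, 8.85]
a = x + y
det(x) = 0.34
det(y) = 0.00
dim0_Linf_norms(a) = [2.36, 5.22, 4.83, 2.82]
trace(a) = -5.80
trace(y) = 0.12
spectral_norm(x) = 8.57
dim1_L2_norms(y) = [0.2, 0.19, 0.23, 0.22]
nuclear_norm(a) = 16.38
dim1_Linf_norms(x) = [2.83, 2.42, 5.17, 3.59]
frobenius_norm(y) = 0.42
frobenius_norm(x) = 10.20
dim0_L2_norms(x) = [2.72, 5.9, 6.37, 4.62]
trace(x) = -5.92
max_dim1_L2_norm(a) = 7.7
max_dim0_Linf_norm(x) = 5.17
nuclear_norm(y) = 0.72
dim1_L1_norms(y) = [0.34, 0.23, 0.42, 0.29]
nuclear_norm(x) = 16.33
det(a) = 3.13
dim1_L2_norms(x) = [3.66, 3.6, 7.7, 4.3]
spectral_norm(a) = 8.64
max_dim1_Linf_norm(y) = 0.21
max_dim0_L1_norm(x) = 11.54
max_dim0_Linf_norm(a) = 5.22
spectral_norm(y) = 0.28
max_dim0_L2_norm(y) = 0.26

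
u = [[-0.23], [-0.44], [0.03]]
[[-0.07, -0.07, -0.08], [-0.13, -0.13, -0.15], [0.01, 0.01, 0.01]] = u @ [[0.29,0.3,0.35]]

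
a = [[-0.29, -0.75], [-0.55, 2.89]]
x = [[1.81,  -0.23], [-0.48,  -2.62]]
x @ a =[[-0.4, -2.02], [1.58, -7.21]]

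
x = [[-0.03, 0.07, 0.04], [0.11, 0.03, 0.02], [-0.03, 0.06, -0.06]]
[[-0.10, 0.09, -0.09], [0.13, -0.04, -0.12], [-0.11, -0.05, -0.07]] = x @ [[1.44, -0.67, -0.65], [-0.96, 0.2, -1.57], [0.15, 1.39, -0.08]]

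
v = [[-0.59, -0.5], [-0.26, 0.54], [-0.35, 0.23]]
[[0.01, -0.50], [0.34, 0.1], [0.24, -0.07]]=v@[[-0.39, 0.49], [0.45, 0.43]]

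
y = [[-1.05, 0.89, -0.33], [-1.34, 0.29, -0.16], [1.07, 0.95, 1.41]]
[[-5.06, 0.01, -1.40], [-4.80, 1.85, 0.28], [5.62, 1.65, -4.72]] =y @ [[3.03, -2.03, -0.69],[-1.19, -1.1, -2.75],[2.49, 3.45, -0.97]]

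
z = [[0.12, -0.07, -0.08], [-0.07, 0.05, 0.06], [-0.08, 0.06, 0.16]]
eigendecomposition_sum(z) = [[0.09, -0.06, -0.11], [-0.06, 0.04, 0.07], [-0.11, 0.07, 0.13]] + [[0.03,-0.01,0.03], [-0.01,0.00,-0.01], [0.03,-0.01,0.03]] + [[0.0, 0.00, -0.0], [0.0, 0.00, -0.0], [-0.00, -0.0, 0.00]]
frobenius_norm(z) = 0.27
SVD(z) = [[-0.59, -0.65, -0.47], [0.4, 0.27, -0.88], [0.7, -0.71, 0.1]] @ diag([0.26139636074435313, 0.06275101056577934, 0.005852628689867551]) @ [[-0.59, 0.4, 0.7], [-0.65, 0.27, -0.71], [-0.47, -0.88, 0.10]]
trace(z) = 0.33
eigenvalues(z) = [0.26, 0.06, 0.01]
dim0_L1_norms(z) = [0.27, 0.18, 0.3]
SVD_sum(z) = [[0.09, -0.06, -0.11], [-0.06, 0.04, 0.07], [-0.11, 0.07, 0.13]] + [[0.03,-0.01,0.03], [-0.01,0.00,-0.01], [0.03,-0.01,0.03]] + [[0.00, 0.00, -0.00], [0.00, 0.00, -0.00], [-0.00, -0.0, 0.00]]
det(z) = 0.00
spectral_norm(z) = 0.26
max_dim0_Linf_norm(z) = 0.16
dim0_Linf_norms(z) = [0.12, 0.07, 0.16]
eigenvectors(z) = [[-0.59, 0.65, -0.47],[0.4, -0.27, -0.88],[0.70, 0.71, 0.1]]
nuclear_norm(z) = 0.33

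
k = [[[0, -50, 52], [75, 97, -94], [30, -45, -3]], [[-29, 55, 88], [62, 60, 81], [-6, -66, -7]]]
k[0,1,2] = -94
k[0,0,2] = 52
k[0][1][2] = -94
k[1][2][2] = -7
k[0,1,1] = 97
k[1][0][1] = 55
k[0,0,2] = 52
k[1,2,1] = -66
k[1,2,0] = -6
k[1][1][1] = 60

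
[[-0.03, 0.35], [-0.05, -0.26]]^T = [[-0.03, -0.05],[0.35, -0.26]]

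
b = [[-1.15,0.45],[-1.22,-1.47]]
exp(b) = [[0.24, 0.11], [-0.30, 0.16]]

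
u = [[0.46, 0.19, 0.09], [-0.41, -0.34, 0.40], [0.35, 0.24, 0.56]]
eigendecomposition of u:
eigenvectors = [[0.21,-0.70,0.39], [-0.96,0.67,0.18], [0.18,0.26,0.9]]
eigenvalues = [-0.32, 0.24, 0.76]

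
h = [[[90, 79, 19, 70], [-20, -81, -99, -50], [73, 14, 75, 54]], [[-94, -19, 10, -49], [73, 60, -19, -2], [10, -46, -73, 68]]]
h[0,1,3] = -50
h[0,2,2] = 75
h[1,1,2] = -19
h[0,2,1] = 14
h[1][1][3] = -2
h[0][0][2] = 19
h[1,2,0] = 10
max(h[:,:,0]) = 90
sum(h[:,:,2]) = -87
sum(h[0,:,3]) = 74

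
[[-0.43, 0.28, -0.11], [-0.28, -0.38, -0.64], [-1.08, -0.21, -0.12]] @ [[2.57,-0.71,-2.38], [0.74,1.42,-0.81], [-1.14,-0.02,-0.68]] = [[-0.77, 0.71, 0.87],[-0.27, -0.33, 1.41],[-2.79, 0.47, 2.82]]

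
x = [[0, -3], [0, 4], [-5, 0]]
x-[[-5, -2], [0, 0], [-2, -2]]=[[5, -1], [0, 4], [-3, 2]]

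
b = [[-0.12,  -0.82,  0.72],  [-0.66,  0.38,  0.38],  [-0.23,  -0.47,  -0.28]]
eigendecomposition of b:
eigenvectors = [[(0.68+0j), -0.68+0.00j, (-0.68-0j)], [-0.72+0.00j, (-0.43-0.03j), (-0.43+0.03j)], [0.15+0.00j, (-0.16-0.57j), -0.16+0.57j]]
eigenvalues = [(0.92+0j), (-0.47+0.57j), (-0.47-0.57j)]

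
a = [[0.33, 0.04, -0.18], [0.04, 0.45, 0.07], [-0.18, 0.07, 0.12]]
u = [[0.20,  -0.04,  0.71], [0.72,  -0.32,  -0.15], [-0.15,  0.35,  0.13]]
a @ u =[[0.12, -0.09, 0.2], [0.32, -0.12, -0.03], [-0.00, 0.03, -0.12]]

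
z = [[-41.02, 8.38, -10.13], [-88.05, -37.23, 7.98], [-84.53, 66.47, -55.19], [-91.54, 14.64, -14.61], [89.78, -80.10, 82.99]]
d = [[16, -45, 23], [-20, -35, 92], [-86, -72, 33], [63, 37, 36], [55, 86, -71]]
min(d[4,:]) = -71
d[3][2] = 36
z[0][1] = 8.38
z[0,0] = -41.02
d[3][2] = 36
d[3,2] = 36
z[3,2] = -14.61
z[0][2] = -10.13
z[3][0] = -91.54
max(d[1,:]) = 92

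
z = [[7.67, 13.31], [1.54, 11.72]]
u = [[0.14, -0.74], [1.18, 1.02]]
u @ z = [[-0.07, -6.81], [10.62, 27.66]]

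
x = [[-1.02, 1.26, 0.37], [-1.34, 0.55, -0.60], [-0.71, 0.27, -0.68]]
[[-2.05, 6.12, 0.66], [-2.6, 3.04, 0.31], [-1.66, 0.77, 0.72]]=x @ [[1.18, -2.27, 1.41], [-0.92, 2.38, 2.16], [0.85, 2.19, -1.68]]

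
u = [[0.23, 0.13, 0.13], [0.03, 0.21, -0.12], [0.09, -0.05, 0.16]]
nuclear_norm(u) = 0.62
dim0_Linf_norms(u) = [0.23, 0.21, 0.16]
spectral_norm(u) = 0.32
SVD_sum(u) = [[0.22,0.11,0.15], [0.03,0.02,0.02], [0.1,0.05,0.07]] + [[0.00,0.02,-0.02], [0.0,0.19,-0.15], [-0.00,-0.11,0.08]] + [[0.0, -0.00, -0.00], [-0.01, 0.00, 0.01], [-0.01, 0.01, 0.01]]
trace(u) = 0.60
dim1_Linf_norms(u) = [0.23, 0.21, 0.16]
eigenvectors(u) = [[0.66+0.00j,-0.67+0.00j,-0.67-0.00j], [-0.47+0.00j,(0.09-0.53j),(0.09+0.53j)], [-0.59+0.00j,-0.40+0.32j,(-0.4-0.32j)]]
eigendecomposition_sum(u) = [[(0.01+0j), (-0.01+0j), -0.01+0.00j],[-0.00+0.00j, 0.00+0.00j, 0.01+0.00j],[-0.00+0.00j, (0.01+0j), (0.01+0j)]] + [[(0.11-0.04j), 0.07-0.14j, 0.07+0.07j],[0.02+0.09j, 0.10+0.07j, -0.06+0.05j],[0.05-0.08j, -0.03-0.12j, 0.08+0.01j]] + [[(0.11+0.04j), (0.07+0.14j), (0.07-0.07j)], [(0.02-0.09j), (0.1-0.07j), -0.06-0.05j], [(0.05+0.08j), (-0.03+0.12j), 0.08-0.01j]]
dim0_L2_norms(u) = [0.25, 0.25, 0.24]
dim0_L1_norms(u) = [0.35, 0.39, 0.41]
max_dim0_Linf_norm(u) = 0.23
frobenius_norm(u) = 0.43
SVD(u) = [[-0.90, -0.1, -0.42], [-0.13, -0.87, 0.48], [-0.41, 0.49, 0.77]] @ diag([0.3242652454751156, 0.27714175444422096, 0.018560671338670273]) @ [[-0.77, -0.38, -0.52], [-0.02, -0.79, 0.61], [-0.64, 0.48, 0.60]]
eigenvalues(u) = [(0.02+0j), (0.29+0.04j), (0.29-0.04j)]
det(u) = 0.00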